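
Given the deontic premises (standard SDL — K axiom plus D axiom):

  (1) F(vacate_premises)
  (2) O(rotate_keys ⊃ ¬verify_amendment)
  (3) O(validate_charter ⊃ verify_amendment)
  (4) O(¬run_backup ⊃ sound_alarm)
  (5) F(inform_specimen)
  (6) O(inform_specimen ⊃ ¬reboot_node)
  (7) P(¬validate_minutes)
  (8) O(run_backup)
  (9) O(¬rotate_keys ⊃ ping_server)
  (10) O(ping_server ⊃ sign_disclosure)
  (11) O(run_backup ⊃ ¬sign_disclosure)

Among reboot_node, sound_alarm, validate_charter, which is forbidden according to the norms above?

validate_charter

Premise 8 states O(run_backup) outright.
Premise 11 is O(run_backup ⊃ ¬sign_disclosure); since O(run_backup), deontic closure gives O(¬sign_disclosure).
Premise 10, O(ping_server ⊃ sign_disclosure), contraposes to O(¬sign_disclosure ⊃ ¬ping_server); with O(¬sign_disclosure) we get O(¬ping_server).
The contrapositive of premise 9 (O(¬rotate_keys ⊃ ping_server)) is O(¬ping_server ⊃ rotate_keys), and O(¬ping_server) is already established, so O(rotate_keys).
Premise 2 is O(rotate_keys ⊃ ¬verify_amendment); since O(rotate_keys), deontic closure gives O(¬verify_amendment).
Premise 3, O(validate_charter ⊃ verify_amendment), contraposes to O(¬verify_amendment ⊃ ¬validate_charter); with O(¬verify_amendment) we get O(¬validate_charter).
So O(¬validate_charter) holds, i.e. validate_charter is forbidden. None of the other listed options is forbidden under the premises.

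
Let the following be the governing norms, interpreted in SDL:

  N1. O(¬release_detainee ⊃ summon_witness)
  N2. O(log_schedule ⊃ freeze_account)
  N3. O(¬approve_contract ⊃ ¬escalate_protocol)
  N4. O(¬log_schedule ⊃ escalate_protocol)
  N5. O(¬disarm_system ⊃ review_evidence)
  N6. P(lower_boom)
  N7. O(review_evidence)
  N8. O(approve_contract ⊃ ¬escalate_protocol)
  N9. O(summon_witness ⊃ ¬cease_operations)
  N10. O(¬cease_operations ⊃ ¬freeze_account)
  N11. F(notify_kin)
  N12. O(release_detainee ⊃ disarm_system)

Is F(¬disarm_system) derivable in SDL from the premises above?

By case analysis on approve_contract: premise 8 gives O(approve_contract ⊃ ¬escalate_protocol) and premise 3 gives O(¬approve_contract ⊃ ¬escalate_protocol), so O(¬escalate_protocol) either way.
The contrapositive of premise 4 (O(¬log_schedule ⊃ escalate_protocol)) is O(¬escalate_protocol ⊃ log_schedule), and O(¬escalate_protocol) is already established, so O(log_schedule).
Premise 2 is O(log_schedule ⊃ freeze_account); since O(log_schedule), deontic closure gives O(freeze_account).
Premise 10 is O(¬cease_operations ⊃ ¬freeze_account); contrapositively O(freeze_account ⊃ cease_operations). Since O(freeze_account) holds, K gives O(cease_operations).
The contrapositive of premise 9 (O(summon_witness ⊃ ¬cease_operations)) is O(cease_operations ⊃ ¬summon_witness), and O(cease_operations) is already established, so O(¬summon_witness).
The contrapositive of premise 1 (O(¬release_detainee ⊃ summon_witness)) is O(¬summon_witness ⊃ release_detainee), and O(¬summon_witness) is already established, so O(release_detainee).
From O(release_detainee) and premise 12, O(release_detainee ⊃ disarm_system), we obtain O(disarm_system).
Premises 5, 6, 7, 11 do not contribute to this derivation.
So O(disarm_system) holds, i.e. F(¬disarm_system). The claim follows.

Yes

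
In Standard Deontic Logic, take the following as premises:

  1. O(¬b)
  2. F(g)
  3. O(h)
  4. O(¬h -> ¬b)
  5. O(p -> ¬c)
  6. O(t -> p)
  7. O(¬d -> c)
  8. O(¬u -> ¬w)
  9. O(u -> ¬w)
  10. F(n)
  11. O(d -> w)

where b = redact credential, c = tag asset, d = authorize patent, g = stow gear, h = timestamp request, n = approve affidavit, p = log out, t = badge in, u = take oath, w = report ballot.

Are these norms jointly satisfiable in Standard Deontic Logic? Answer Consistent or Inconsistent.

Premise 4 is O(¬h -> ¬b); even if O(¬b) held, inferring O(¬h) would be affirming the consequent — invalid.
So O(¬h) is not derivable, and the apparent clash with O(h) does not arise.
A world satisfying every obligation exists (e.g. b=false, c=true, d=false, g=false, h=true, n=false, p=false, t=false, u=false, w=false); no atom is both obligatory and forbidden, so the set is consistent.

Consistent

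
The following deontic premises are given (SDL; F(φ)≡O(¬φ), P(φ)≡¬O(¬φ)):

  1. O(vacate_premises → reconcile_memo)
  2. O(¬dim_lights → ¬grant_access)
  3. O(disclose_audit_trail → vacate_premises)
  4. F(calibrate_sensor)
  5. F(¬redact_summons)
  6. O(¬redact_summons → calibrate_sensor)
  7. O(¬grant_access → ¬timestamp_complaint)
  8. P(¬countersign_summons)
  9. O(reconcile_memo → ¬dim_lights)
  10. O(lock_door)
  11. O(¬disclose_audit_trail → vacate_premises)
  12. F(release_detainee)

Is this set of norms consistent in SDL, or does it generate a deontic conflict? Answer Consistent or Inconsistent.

Premise 6 is O(¬redact_summons → calibrate_sensor), but O(¬redact_summons) is not derivable from the premises, so it does not yield O(calibrate_sensor).
So O(calibrate_sensor) is not derivable, and the apparent clash with O(¬calibrate_sensor) does not arise.
A world satisfying every obligation exists (e.g. calibrate_sensor=false, countersign_summons=false, dim_lights=false, disclose_audit_trail=false, grant_access=false, lock_door=true, reconcile_memo=true, redact_summons=true, release_detainee=false, timestamp_complaint=false, vacate_premises=true); no atom is both obligatory and forbidden, so the set is consistent.

Consistent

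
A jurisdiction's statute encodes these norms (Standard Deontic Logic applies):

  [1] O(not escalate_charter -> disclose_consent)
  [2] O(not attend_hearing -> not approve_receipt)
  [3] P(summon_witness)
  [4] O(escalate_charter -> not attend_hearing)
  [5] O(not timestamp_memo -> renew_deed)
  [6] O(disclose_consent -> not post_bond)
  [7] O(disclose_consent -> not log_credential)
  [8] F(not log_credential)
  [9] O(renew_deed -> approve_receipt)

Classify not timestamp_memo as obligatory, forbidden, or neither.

Forbidden

F(not log_credential) at premise 8 means O(log_credential).
Premise 7, O(disclose_consent -> not log_credential), contraposes to O(log_credential -> not disclose_consent); with O(log_credential) we get O(not disclose_consent).
The contrapositive of premise 1 (O(not escalate_charter -> disclose_consent)) is O(not disclose_consent -> escalate_charter), and O(not disclose_consent) is already established, so O(escalate_charter).
Applying K to premise 4 (O(escalate_charter -> not attend_hearing)) and O(escalate_charter) yields O(not attend_hearing).
With premise 2, O(not attend_hearing -> not approve_receipt), the K-axiom yields O(not approve_receipt).
Premise 9, O(renew_deed -> approve_receipt), contraposes to O(not approve_receipt -> not renew_deed); with O(not approve_receipt) we get O(not renew_deed).
Premise 5 is O(not timestamp_memo -> renew_deed); contrapositively O(not renew_deed -> timestamp_memo). Since O(not renew_deed) holds, K gives O(timestamp_memo).
Premises 3, 6 do not contribute to this derivation.
Thus O(timestamp_memo), which is F(not timestamp_memo): not timestamp_memo is forbidden.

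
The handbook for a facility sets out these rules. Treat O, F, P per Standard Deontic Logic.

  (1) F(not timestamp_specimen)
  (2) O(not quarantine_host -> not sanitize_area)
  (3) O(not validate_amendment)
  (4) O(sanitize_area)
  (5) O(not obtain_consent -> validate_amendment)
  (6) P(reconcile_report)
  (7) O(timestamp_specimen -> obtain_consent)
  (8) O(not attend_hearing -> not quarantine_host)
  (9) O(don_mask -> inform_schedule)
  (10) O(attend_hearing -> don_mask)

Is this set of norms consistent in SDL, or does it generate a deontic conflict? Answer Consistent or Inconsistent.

Consistent

Premise 5 is O(not obtain_consent -> validate_amendment), but O(not obtain_consent) is not derivable from the premises, so it does not yield O(validate_amendment).
So O(validate_amendment) is not derivable, and the apparent clash with O(not validate_amendment) does not arise.
A world satisfying every obligation exists (e.g. attend_hearing=true, don_mask=true, inform_schedule=true, obtain_consent=true, quarantine_host=true, reconcile_report=false, sanitize_area=true, timestamp_specimen=true, validate_amendment=false); no atom is both obligatory and forbidden, so the set is consistent.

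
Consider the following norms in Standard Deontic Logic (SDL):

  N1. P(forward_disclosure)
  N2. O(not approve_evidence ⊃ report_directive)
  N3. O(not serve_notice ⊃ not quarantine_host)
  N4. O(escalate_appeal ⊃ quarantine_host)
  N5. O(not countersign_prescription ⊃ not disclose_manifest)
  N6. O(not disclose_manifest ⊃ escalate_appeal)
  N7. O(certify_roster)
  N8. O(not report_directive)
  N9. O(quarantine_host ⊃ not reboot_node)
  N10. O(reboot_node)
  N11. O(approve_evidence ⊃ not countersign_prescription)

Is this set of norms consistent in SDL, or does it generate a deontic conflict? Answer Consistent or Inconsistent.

Premise 10 states O(reboot_node) outright.
Premise 9 is O(quarantine_host ⊃ not reboot_node); contrapositively O(reboot_node ⊃ not quarantine_host). Since O(reboot_node) holds, K gives O(not quarantine_host).
The contrapositive of premise 4 (O(escalate_appeal ⊃ quarantine_host)) is O(not quarantine_host ⊃ not escalate_appeal), and O(not quarantine_host) is already established, so O(not escalate_appeal).
Premise 6 is O(not disclose_manifest ⊃ escalate_appeal); contrapositively O(not escalate_appeal ⊃ disclose_manifest). Since O(not escalate_appeal) holds, K gives O(disclose_manifest).
Premise 5, O(not countersign_prescription ⊃ not disclose_manifest), contraposes to O(disclose_manifest ⊃ countersign_prescription); with O(disclose_manifest) we get O(countersign_prescription).
The contrapositive of premise 11 (O(approve_evidence ⊃ not countersign_prescription)) is O(countersign_prescription ⊃ not approve_evidence), and O(countersign_prescription) is already established, so O(not approve_evidence).
From O(not approve_evidence) and premise 2, O(not approve_evidence ⊃ report_directive), we obtain O(report_directive).
However, premise 8 gives O(not report_directive).
We now have both O(report_directive) and O(not report_directive) — report_directive is simultaneously obligatory and forbidden, violating the D-axiom.

Inconsistent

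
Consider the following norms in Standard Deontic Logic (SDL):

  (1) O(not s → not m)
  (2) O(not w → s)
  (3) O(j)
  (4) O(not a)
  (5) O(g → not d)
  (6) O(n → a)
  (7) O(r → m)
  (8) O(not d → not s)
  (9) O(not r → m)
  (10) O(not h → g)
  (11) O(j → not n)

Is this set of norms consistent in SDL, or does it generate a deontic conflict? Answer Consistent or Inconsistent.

Consistent

Premise 6 is O(n → a), but O(n) is not derivable from the premises, so it does not yield O(a).
So O(a) is not derivable, and the apparent clash with O(not a) does not arise.
A world satisfying every obligation exists (e.g. a=false, d=true, g=false, h=true, j=true, m=true, n=false, r=false, s=true, w=false); no atom is both obligatory and forbidden, so the set is consistent.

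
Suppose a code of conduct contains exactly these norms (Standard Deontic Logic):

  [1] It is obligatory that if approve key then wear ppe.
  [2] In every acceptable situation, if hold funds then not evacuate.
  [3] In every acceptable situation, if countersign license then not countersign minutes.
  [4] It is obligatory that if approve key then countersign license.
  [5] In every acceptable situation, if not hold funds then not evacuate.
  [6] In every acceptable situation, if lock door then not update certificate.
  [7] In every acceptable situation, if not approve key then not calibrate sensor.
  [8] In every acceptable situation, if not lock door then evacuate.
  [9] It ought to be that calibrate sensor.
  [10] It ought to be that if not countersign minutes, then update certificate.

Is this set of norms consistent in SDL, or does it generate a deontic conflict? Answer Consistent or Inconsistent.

Inconsistent

By case analysis on hold_funds: premise 2 gives O(hold_funds → ¬evacuate) and premise 5 gives O(¬hold_funds → ¬evacuate), so O(¬evacuate) either way.
Premise 8 is O(¬lock_door → evacuate); contrapositively O(¬evacuate → lock_door). Since O(¬evacuate) holds, K gives O(lock_door).
With premise 6, O(lock_door → ¬update_certificate), the K-axiom yields O(¬update_certificate).
The contrapositive of premise 10 (O(¬countersign_minutes → update_certificate)) is O(¬update_certificate → countersign_minutes), and O(¬update_certificate) is already established, so O(countersign_minutes).
The contrapositive of premise 3 (O(countersign_license → ¬countersign_minutes)) is O(countersign_minutes → ¬countersign_license), and O(countersign_minutes) is already established, so O(¬countersign_license).
Premise 4 is O(approve_key → countersign_license); contrapositively O(¬countersign_license → ¬approve_key). Since O(¬countersign_license) holds, K gives O(¬approve_key).
Premise 7 is O(¬approve_key → ¬calibrate_sensor); since O(¬approve_key), deontic closure gives O(¬calibrate_sensor).
But premise 9 directly asserts O(calibrate_sensor).
We now have both O(¬calibrate_sensor) and O(calibrate_sensor) — calibrate_sensor is simultaneously obligatory and forbidden, violating the D-axiom.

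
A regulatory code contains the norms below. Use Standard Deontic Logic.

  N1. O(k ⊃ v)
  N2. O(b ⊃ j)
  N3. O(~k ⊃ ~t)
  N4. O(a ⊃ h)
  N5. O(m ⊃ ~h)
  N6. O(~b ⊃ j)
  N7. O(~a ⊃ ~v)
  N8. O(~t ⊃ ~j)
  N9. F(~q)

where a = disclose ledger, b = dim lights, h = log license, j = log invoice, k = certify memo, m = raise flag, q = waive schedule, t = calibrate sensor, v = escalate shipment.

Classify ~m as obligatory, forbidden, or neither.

Premises 2 and 6 cover both cases: O(b ⊃ j) and O(~b ⊃ j). Since b ∨ ~b is a tautology, O(j) follows.
Premise 8 is O(~t ⊃ ~j); contrapositively O(j ⊃ t). Since O(j) holds, K gives O(t).
Premise 3, O(~k ⊃ ~t), contraposes to O(t ⊃ k); with O(t) we get O(k).
From O(k) and premise 1, O(k ⊃ v), we obtain O(v).
The contrapositive of premise 7 (O(~a ⊃ ~v)) is O(v ⊃ a), and O(v) is already established, so O(a).
Premise 4 is O(a ⊃ h); since O(a), deontic closure gives O(h).
Premise 5, O(m ⊃ ~h), contraposes to O(h ⊃ ~m); with O(h) we get O(~m).
Premise 9 does not contribute to this derivation.
Hence ~m is obligatory.

Obligatory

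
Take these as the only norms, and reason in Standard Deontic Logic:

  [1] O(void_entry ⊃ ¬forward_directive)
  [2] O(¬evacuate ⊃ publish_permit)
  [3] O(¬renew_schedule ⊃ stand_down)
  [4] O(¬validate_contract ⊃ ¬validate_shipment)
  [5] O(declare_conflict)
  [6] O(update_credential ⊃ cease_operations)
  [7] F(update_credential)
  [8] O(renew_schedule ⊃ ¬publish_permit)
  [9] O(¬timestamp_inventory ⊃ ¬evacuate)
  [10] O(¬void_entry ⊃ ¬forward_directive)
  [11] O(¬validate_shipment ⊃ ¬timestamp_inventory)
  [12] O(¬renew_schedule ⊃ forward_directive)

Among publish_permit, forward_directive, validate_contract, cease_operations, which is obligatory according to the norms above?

validate_contract

By case analysis on ¬void_entry: premise 10 gives O(¬void_entry ⊃ ¬forward_directive) and premise 1 gives O(void_entry ⊃ ¬forward_directive), so O(¬forward_directive) either way.
Premise 12 is O(¬renew_schedule ⊃ forward_directive); contrapositively O(¬forward_directive ⊃ renew_schedule). Since O(¬forward_directive) holds, K gives O(renew_schedule).
Premise 8 is O(renew_schedule ⊃ ¬publish_permit); since O(renew_schedule), deontic closure gives O(¬publish_permit).
Premise 2 is O(¬evacuate ⊃ publish_permit); contrapositively O(¬publish_permit ⊃ evacuate). Since O(¬publish_permit) holds, K gives O(evacuate).
Premise 9, O(¬timestamp_inventory ⊃ ¬evacuate), contraposes to O(evacuate ⊃ timestamp_inventory); with O(evacuate) we get O(timestamp_inventory).
Premise 11 is O(¬validate_shipment ⊃ ¬timestamp_inventory); contrapositively O(timestamp_inventory ⊃ validate_shipment). Since O(timestamp_inventory) holds, K gives O(validate_shipment).
Premise 4, O(¬validate_contract ⊃ ¬validate_shipment), contraposes to O(validate_shipment ⊃ validate_contract); with O(validate_shipment) we get O(validate_contract).
So O(validate_contract) holds — validate_contract is obligatory. None of the other listed options is made obligatory by any chain of premises.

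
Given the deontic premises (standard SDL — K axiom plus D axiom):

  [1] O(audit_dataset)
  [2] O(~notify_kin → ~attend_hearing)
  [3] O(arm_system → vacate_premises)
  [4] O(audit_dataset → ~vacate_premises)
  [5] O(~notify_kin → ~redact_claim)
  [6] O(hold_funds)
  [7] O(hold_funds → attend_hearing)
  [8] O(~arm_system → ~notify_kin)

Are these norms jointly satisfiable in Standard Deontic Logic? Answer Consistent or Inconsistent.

Inconsistent

Premise 6 gives O(hold_funds).
Premise 7 is O(hold_funds → attend_hearing); since O(hold_funds), deontic closure gives O(attend_hearing).
Premise 2 is O(~notify_kin → ~attend_hearing); contrapositively O(attend_hearing → notify_kin). Since O(attend_hearing) holds, K gives O(notify_kin).
Premise 8 is O(~arm_system → ~notify_kin); contrapositively O(notify_kin → arm_system). Since O(notify_kin) holds, K gives O(arm_system).
Applying K to premise 3 (O(arm_system → vacate_premises)) and O(arm_system) yields O(vacate_premises).
Premise 4 is O(audit_dataset → ~vacate_premises); contrapositively O(vacate_premises → ~audit_dataset). Since O(vacate_premises) holds, K gives O(~audit_dataset).
But premise 1 directly asserts O(audit_dataset).
We now have both O(~audit_dataset) and O(audit_dataset) — audit_dataset is simultaneously obligatory and forbidden, violating the D-axiom.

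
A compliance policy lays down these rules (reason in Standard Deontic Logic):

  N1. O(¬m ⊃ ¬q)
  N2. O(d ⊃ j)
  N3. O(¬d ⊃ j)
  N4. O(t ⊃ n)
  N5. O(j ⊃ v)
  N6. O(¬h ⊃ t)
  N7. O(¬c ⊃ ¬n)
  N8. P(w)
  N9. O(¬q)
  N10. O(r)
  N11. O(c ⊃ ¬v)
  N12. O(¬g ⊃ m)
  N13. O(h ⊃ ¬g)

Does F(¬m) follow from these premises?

Yes

Premises 3 and 2 cover both cases: O(¬d ⊃ j) and O(d ⊃ j). Since ¬d ∨ d is a tautology, O(j) follows.
Applying K to premise 5 (O(j ⊃ v)) and O(j) yields O(v).
Premise 11 is O(c ⊃ ¬v); contrapositively O(v ⊃ ¬c). Since O(v) holds, K gives O(¬c).
Premise 7 is O(¬c ⊃ ¬n); since O(¬c), deontic closure gives O(¬n).
Premise 4 is O(t ⊃ n); contrapositively O(¬n ⊃ ¬t). Since O(¬n) holds, K gives O(¬t).
Premise 6, O(¬h ⊃ t), contraposes to O(¬t ⊃ h); with O(¬t) we get O(h).
Premise 13 is O(h ⊃ ¬g); since O(h), deontic closure gives O(¬g).
Premise 12 is O(¬g ⊃ m); since O(¬g), deontic closure gives O(m).
Premises 1, 8, 9, 10 do not contribute to this derivation.
So O(m) holds, i.e. F(¬m). The claim follows.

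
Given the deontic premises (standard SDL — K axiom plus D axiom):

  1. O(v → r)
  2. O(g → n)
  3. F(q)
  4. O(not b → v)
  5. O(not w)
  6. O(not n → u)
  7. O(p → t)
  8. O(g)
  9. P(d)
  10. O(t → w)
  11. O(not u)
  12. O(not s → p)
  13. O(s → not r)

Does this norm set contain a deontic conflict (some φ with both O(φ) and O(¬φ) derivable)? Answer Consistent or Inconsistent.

Premise 6 is O(not n → u), but O(not n) is not derivable from the premises, so it does not yield O(u).
So O(u) is not derivable, and the apparent clash with O(not u) does not arise.
A world satisfying every obligation exists (e.g. b=true, d=false, g=true, n=true, p=false, q=false, r=false, s=true, t=false, u=false, v=false, w=false); no atom is both obligatory and forbidden, so the set is consistent.

Consistent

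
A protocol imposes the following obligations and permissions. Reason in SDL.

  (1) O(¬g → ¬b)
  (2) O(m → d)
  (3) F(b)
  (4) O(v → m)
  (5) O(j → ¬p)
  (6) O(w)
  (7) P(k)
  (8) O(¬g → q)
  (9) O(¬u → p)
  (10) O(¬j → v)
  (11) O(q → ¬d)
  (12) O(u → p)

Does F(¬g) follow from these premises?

By case analysis on u: premise 12 gives O(u → p) and premise 9 gives O(¬u → p), so O(p) either way.
Premise 5 is O(j → ¬p); contrapositively O(p → ¬j). Since O(p) holds, K gives O(¬j).
With premise 10, O(¬j → v), the K-axiom yields O(v).
From O(v) and premise 4, O(v → m), we obtain O(m).
With premise 2, O(m → d), the K-axiom yields O(d).
Premise 11 is O(q → ¬d); contrapositively O(d → ¬q). Since O(d) holds, K gives O(¬q).
Premise 8, O(¬g → q), contraposes to O(¬q → g); with O(¬q) we get O(g).
Premises 1, 3, 6, 7 do not contribute to this derivation.
So O(g) holds, i.e. F(¬g). The claim follows.

Yes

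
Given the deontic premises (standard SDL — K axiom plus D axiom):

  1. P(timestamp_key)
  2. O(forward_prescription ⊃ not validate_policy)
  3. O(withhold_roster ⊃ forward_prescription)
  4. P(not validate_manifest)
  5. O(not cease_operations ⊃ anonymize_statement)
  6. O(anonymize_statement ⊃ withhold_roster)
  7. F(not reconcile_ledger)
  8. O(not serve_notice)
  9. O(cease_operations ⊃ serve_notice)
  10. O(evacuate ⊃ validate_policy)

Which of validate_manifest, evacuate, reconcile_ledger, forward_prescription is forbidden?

From premise 8 we have O(not serve_notice).
The contrapositive of premise 9 (O(cease_operations ⊃ serve_notice)) is O(not serve_notice ⊃ not cease_operations), and O(not serve_notice) is already established, so O(not cease_operations).
From O(not cease_operations) and premise 5, O(not cease_operations ⊃ anonymize_statement), we obtain O(anonymize_statement).
Applying K to premise 6 (O(anonymize_statement ⊃ withhold_roster)) and O(anonymize_statement) yields O(withhold_roster).
Applying K to premise 3 (O(withhold_roster ⊃ forward_prescription)) and O(withhold_roster) yields O(forward_prescription).
Applying K to premise 2 (O(forward_prescription ⊃ not validate_policy)) and O(forward_prescription) yields O(not validate_policy).
The contrapositive of premise 10 (O(evacuate ⊃ validate_policy)) is O(not validate_policy ⊃ not evacuate), and O(not validate_policy) is already established, so O(not evacuate).
So O(not evacuate) holds, i.e. evacuate is forbidden. None of the other listed options is forbidden under the premises.

evacuate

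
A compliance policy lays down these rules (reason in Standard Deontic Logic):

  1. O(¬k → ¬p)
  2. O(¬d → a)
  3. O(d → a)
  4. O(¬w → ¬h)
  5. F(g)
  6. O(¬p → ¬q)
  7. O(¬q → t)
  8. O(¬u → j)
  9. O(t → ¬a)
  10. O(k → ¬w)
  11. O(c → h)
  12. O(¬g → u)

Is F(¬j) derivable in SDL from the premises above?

No

Premise 8 is O(¬u → j), but O(¬u) is not derivable from the premises, so it does not yield O(j).
No other premise forces O(j). An ideal world satisfying every premise can still have ¬j true, so F(¬j) is not derivable.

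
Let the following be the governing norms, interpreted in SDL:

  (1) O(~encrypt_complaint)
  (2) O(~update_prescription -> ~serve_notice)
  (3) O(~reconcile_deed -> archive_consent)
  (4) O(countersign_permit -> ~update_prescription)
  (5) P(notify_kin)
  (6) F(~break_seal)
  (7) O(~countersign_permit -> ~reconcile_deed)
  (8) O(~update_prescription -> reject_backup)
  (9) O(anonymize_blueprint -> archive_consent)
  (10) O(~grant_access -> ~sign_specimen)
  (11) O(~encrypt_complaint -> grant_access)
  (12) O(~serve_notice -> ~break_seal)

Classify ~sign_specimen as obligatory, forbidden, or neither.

Premise 10 is O(~grant_access -> ~sign_specimen), but O(~grant_access) is not derivable from the premises, so it does not yield O(~sign_specimen).
No premise or chain of K-axiom applications forces O(~sign_specimen), and none forces O(sign_specimen). So ~sign_specimen is neither obligatory nor forbidden under these norms.

Neither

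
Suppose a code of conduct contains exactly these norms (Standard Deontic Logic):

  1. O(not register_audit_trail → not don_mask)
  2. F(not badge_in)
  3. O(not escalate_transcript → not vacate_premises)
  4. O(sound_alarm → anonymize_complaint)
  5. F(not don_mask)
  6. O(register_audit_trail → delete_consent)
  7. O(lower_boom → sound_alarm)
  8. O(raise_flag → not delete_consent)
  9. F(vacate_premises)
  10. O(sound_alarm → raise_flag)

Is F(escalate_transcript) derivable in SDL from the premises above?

No

Premise 3 is O(not escalate_transcript → not vacate_premises); even if O(not vacate_premises) held, inferring O(not escalate_transcript) would be affirming the consequent — invalid.
No other premise forces O(not escalate_transcript). An ideal world satisfying every premise can still have escalate_transcript true, so F(escalate_transcript) is not derivable.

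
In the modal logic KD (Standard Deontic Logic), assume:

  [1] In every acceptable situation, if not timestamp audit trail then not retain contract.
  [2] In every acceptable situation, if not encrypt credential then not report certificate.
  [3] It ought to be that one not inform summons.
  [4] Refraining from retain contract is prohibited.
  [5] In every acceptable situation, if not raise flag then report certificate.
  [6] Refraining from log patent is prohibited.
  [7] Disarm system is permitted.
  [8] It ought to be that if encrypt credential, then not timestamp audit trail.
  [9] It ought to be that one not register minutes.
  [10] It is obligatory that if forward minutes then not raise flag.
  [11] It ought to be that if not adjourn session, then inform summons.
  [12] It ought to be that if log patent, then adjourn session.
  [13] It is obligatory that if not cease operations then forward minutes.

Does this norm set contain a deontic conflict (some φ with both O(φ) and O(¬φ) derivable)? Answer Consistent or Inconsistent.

Premise 11 is O(¬adjourn_session → inform_summons), but O(¬adjourn_session) is not derivable from the premises, so it does not yield O(inform_summons).
So O(inform_summons) is not derivable, and the apparent clash with O(¬inform_summons) does not arise.
A world satisfying every obligation exists (e.g. adjourn_session=true, cease_operations=true, disarm_system=false, encrypt_credential=false, forward_minutes=false, inform_summons=false, log_patent=true, raise_flag=true, register_minutes=false, report_certificate=false, retain_contract=true, timestamp_audit_trail=true); no atom is both obligatory and forbidden, so the set is consistent.

Consistent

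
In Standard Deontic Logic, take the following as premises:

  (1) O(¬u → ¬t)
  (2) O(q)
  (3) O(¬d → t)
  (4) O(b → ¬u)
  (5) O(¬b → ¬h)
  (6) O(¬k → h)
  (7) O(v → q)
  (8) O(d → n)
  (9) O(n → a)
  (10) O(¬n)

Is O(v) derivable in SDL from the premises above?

Premise 7 is O(v → q); even if O(q) held, inferring O(v) would be affirming the consequent — invalid.
No other premise forces O(v). An ideal world satisfying every premise can still have v false, so O(v) is not derivable.

No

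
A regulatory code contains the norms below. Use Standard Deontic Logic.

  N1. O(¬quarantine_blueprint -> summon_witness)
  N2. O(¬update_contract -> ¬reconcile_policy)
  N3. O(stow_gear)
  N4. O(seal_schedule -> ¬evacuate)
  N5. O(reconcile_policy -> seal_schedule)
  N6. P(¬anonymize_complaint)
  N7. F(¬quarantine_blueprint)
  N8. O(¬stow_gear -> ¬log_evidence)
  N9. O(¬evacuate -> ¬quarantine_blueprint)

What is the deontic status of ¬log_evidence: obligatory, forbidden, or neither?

Premise 8 is O(¬stow_gear -> ¬log_evidence), but O(¬stow_gear) is not derivable from the premises, so it does not yield O(¬log_evidence).
No premise or chain of K-axiom applications forces O(¬log_evidence), and none forces O(log_evidence). So ¬log_evidence is neither obligatory nor forbidden under these norms.

Neither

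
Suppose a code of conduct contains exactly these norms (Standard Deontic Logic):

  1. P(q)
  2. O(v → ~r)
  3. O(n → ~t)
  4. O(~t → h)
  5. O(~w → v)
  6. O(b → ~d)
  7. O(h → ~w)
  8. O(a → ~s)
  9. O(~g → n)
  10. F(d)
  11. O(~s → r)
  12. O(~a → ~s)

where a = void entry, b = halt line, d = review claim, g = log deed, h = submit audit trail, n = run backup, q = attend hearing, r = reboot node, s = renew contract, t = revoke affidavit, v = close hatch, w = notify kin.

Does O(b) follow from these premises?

Premise 6 is O(b → ~d); even if O(~d) held, inferring O(b) would be affirming the consequent — invalid.
No other premise forces O(b). An ideal world satisfying every premise can still have b false, so O(b) is not derivable.

No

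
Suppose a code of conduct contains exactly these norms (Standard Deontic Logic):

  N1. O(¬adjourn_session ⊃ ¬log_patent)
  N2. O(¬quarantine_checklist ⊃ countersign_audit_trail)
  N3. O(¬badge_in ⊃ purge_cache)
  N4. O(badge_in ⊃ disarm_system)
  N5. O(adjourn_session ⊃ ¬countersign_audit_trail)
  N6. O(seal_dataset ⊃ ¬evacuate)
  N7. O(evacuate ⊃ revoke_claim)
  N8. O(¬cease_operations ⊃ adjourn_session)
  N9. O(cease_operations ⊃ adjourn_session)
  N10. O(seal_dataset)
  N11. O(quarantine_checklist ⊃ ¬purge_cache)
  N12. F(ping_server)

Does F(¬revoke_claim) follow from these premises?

Premise 7 is O(evacuate ⊃ revoke_claim), but O(evacuate) is not derivable from the premises, so it does not yield O(revoke_claim).
No other premise forces O(revoke_claim). An ideal world satisfying every premise can still have ¬revoke_claim true, so F(¬revoke_claim) is not derivable.

No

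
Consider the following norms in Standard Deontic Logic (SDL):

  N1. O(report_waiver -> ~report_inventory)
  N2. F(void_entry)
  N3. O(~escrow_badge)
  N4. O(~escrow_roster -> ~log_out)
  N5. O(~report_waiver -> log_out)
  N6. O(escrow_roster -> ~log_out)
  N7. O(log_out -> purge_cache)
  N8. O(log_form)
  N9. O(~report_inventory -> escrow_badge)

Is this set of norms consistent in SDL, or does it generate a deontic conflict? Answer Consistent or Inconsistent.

Premises 4 and 6 cover both cases: O(~escrow_roster -> ~log_out) and O(escrow_roster -> ~log_out). Since ~escrow_roster ∨ escrow_roster is a tautology, O(~log_out) follows.
The contrapositive of premise 5 (O(~report_waiver -> log_out)) is O(~log_out -> report_waiver), and O(~log_out) is already established, so O(report_waiver).
Premise 1 is O(report_waiver -> ~report_inventory); since O(report_waiver), deontic closure gives O(~report_inventory).
Applying K to premise 9 (O(~report_inventory -> escrow_badge)) and O(~report_inventory) yields O(escrow_badge).
But premise 3 directly asserts O(~escrow_badge).
We now have both O(escrow_badge) and O(~escrow_badge) — escrow_badge is simultaneously obligatory and forbidden, violating the D-axiom.

Inconsistent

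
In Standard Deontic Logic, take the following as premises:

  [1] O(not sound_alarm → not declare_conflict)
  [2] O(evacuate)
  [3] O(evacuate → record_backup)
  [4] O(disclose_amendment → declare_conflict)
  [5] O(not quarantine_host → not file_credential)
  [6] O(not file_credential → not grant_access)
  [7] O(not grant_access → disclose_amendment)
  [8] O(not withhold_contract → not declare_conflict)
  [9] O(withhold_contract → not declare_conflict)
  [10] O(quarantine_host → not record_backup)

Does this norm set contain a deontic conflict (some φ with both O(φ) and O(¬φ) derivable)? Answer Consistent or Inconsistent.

Inconsistent

Premises 8 and 9 cover both cases: O(not withhold_contract → not declare_conflict) and O(withhold_contract → not declare_conflict). Since not withhold_contract ∨ withhold_contract is a tautology, O(not declare_conflict) follows.
The contrapositive of premise 4 (O(disclose_amendment → declare_conflict)) is O(not declare_conflict → not disclose_amendment), and O(not declare_conflict) is already established, so O(not disclose_amendment).
The contrapositive of premise 7 (O(not grant_access → disclose_amendment)) is O(not disclose_amendment → grant_access), and O(not disclose_amendment) is already established, so O(grant_access).
Premise 6 is O(not file_credential → not grant_access); contrapositively O(grant_access → file_credential). Since O(grant_access) holds, K gives O(file_credential).
The contrapositive of premise 5 (O(not quarantine_host → not file_credential)) is O(file_credential → quarantine_host), and O(file_credential) is already established, so O(quarantine_host).
With premise 10, O(quarantine_host → not record_backup), the K-axiom yields O(not record_backup).
Premise 3, O(evacuate → record_backup), contraposes to O(not record_backup → not evacuate); with O(not record_backup) we get O(not evacuate).
However, premise 2 gives O(evacuate).
We now have both O(not evacuate) and O(evacuate) — evacuate is simultaneously obligatory and forbidden, violating the D-axiom.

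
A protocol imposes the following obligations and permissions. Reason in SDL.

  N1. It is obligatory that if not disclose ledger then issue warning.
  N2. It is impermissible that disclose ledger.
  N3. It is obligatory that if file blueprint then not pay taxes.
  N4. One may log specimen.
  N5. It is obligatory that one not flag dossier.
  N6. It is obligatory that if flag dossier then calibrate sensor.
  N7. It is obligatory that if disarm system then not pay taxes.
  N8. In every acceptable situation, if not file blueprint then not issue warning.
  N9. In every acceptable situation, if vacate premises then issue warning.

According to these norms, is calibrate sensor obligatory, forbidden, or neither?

Neither

Premise 6 is O(flag_dossier → calibrate_sensor), but O(flag_dossier) is not derivable from the premises, so it does not yield O(calibrate_sensor).
No premise or chain of K-axiom applications forces O(calibrate_sensor), and none forces O(¬calibrate_sensor). So calibrate_sensor is neither obligatory nor forbidden under these norms.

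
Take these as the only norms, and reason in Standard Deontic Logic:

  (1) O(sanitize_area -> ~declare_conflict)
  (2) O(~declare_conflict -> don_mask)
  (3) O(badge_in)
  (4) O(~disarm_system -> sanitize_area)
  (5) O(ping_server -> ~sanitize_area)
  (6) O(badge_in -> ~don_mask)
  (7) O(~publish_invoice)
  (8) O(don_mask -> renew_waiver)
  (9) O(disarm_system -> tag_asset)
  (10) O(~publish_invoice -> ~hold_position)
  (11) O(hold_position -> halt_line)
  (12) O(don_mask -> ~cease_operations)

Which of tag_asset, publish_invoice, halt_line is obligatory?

tag_asset

Premise 3 gives O(badge_in).
With premise 6, O(badge_in -> ~don_mask), the K-axiom yields O(~don_mask).
The contrapositive of premise 2 (O(~declare_conflict -> don_mask)) is O(~don_mask -> declare_conflict), and O(~don_mask) is already established, so O(declare_conflict).
The contrapositive of premise 1 (O(sanitize_area -> ~declare_conflict)) is O(declare_conflict -> ~sanitize_area), and O(declare_conflict) is already established, so O(~sanitize_area).
The contrapositive of premise 4 (O(~disarm_system -> sanitize_area)) is O(~sanitize_area -> disarm_system), and O(~sanitize_area) is already established, so O(disarm_system).
From O(disarm_system) and premise 9, O(disarm_system -> tag_asset), we obtain O(tag_asset).
So O(tag_asset) holds — tag_asset is obligatory. None of the other listed options is made obligatory by any chain of premises.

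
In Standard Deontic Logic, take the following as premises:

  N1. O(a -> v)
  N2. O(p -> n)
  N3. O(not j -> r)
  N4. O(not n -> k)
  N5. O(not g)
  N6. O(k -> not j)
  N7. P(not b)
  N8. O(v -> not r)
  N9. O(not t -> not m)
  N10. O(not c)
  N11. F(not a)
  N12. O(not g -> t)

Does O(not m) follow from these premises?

No

Premise 9 is O(not t -> not m), but O(not t) is not derivable from the premises, so it does not yield O(not m).
No other premise forces O(not m). An ideal world satisfying every premise can still have not m false, so O(not m) is not derivable.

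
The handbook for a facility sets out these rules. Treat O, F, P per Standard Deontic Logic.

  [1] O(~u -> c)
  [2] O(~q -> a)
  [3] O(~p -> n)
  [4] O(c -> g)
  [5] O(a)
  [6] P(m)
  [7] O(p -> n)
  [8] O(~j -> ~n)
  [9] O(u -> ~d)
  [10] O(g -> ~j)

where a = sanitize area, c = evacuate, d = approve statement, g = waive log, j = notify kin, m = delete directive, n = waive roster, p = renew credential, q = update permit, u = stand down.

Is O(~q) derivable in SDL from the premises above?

No

Premise 2 is O(~q -> a); even if O(a) held, inferring O(~q) would be affirming the consequent — invalid.
No other premise forces O(~q). An ideal world satisfying every premise can still have ~q false, so O(~q) is not derivable.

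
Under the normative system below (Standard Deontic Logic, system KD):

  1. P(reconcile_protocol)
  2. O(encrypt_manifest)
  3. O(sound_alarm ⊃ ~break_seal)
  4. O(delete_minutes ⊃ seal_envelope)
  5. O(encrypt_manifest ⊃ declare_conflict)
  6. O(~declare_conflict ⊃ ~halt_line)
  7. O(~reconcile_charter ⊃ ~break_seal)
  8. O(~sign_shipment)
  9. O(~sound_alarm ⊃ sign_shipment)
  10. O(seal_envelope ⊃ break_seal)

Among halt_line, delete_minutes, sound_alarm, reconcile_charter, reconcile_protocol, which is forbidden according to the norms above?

delete_minutes

Premise 8 gives O(~sign_shipment).
Premise 9 is O(~sound_alarm ⊃ sign_shipment); contrapositively O(~sign_shipment ⊃ sound_alarm). Since O(~sign_shipment) holds, K gives O(sound_alarm).
Applying K to premise 3 (O(sound_alarm ⊃ ~break_seal)) and O(sound_alarm) yields O(~break_seal).
Premise 10, O(seal_envelope ⊃ break_seal), contraposes to O(~break_seal ⊃ ~seal_envelope); with O(~break_seal) we get O(~seal_envelope).
Premise 4 is O(delete_minutes ⊃ seal_envelope); contrapositively O(~seal_envelope ⊃ ~delete_minutes). Since O(~seal_envelope) holds, K gives O(~delete_minutes).
So O(~delete_minutes) holds, i.e. delete_minutes is forbidden. None of the other listed options is forbidden under the premises.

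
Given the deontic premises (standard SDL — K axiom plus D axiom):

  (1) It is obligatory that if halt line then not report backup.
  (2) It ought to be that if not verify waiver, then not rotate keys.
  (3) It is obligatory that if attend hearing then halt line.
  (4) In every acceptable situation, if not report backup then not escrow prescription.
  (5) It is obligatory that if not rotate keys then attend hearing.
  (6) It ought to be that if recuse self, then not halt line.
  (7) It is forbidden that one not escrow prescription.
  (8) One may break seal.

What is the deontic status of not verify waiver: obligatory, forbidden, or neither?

F(¬escrow_prescription) at premise 7 means O(escrow_prescription).
Premise 4 is O(¬report_backup → ¬escrow_prescription); contrapositively O(escrow_prescription → report_backup). Since O(escrow_prescription) holds, K gives O(report_backup).
Premise 1 is O(halt_line → ¬report_backup); contrapositively O(report_backup → ¬halt_line). Since O(report_backup) holds, K gives O(¬halt_line).
The contrapositive of premise 3 (O(attend_hearing → halt_line)) is O(¬halt_line → ¬attend_hearing), and O(¬halt_line) is already established, so O(¬attend_hearing).
The contrapositive of premise 5 (O(¬rotate_keys → attend_hearing)) is O(¬attend_hearing → rotate_keys), and O(¬attend_hearing) is already established, so O(rotate_keys).
Premise 2, O(¬verify_waiver → ¬rotate_keys), contraposes to O(rotate_keys → verify_waiver); with O(rotate_keys) we get O(verify_waiver).
Premises 6, 8 do not contribute to this derivation.
Thus O(verify_waiver), which is F(¬verify_waiver): ¬verify_waiver is forbidden.

Forbidden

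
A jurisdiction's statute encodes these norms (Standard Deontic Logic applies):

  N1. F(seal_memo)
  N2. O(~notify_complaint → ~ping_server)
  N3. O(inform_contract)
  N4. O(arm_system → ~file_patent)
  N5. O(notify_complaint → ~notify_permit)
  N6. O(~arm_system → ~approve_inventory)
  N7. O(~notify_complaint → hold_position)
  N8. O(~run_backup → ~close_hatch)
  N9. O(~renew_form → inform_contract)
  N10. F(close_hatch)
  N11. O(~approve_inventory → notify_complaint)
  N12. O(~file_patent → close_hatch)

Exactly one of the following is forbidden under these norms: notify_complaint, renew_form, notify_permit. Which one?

F(close_hatch) at premise 10 means O(~close_hatch).
The contrapositive of premise 12 (O(~file_patent → close_hatch)) is O(~close_hatch → file_patent), and O(~close_hatch) is already established, so O(file_patent).
Premise 4 is O(arm_system → ~file_patent); contrapositively O(file_patent → ~arm_system). Since O(file_patent) holds, K gives O(~arm_system).
Applying K to premise 6 (O(~arm_system → ~approve_inventory)) and O(~arm_system) yields O(~approve_inventory).
From O(~approve_inventory) and premise 11, O(~approve_inventory → notify_complaint), we obtain O(notify_complaint).
Premise 5 is O(notify_complaint → ~notify_permit); since O(notify_complaint), deontic closure gives O(~notify_permit).
So O(~notify_permit) holds, i.e. notify_permit is forbidden. None of the other listed options is forbidden under the premises.

notify_permit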